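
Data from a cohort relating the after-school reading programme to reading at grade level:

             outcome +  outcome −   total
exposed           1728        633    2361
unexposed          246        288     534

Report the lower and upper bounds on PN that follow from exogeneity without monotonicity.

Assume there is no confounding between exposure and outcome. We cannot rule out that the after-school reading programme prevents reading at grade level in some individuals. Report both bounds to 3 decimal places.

0.371 ≤ PN ≤ 0.737

p₁ = P(outcome | exposed) = 1728/2361 = 0.73189
p₀ = P(outcome | unexposed) = 246/534 = 0.46067
Under exogeneity alone the bounds on PN are max{0,(p₁−p₀)/p₁} ≤ PN ≤ min{1,(1−p₀)/p₁}.
  lower = (p₁ − p₀)/p₁ = 0.27122 / 0.73189 ≈ 0.3706
  upper = min{1, (1 − p₀)/p₁} = 0.53933 / 0.73189 ≈ 0.7369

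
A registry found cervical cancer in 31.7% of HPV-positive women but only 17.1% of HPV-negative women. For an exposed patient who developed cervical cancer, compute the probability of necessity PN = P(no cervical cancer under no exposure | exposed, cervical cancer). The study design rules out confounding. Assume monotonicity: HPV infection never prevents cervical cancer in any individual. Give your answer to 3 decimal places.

PN ≈ 0.461

p₁ = 0.317, p₀ = 0.171.
Under exogeneity and monotonicity, PN = (p₁ − p₀) / p₁.
PN = (0.317 − 0.171) / 0.317 = 0.146 / 0.317 ≈ 0.4606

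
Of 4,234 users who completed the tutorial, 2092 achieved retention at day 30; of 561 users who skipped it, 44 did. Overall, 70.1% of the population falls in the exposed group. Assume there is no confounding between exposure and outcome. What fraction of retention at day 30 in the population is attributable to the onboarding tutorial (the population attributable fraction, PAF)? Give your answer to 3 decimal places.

PAF ≈ 0.788

p₁ = P(outcome | exposed) = 2092/4234 = 0.4941
p₀ = P(outcome | unexposed) = 44/561 = 0.078431
Overall risk P(Y=1) = π·p₁ + (1−π)·p₀ = 0.701×0.4941 + 0.299×0.078431 = 0.36981.
Under exogeneity, PAF = [P(Y=1) − p₀] / P(Y=1).
PAF = (0.36981 − 0.078431) / 0.36981 ≈ 0.7879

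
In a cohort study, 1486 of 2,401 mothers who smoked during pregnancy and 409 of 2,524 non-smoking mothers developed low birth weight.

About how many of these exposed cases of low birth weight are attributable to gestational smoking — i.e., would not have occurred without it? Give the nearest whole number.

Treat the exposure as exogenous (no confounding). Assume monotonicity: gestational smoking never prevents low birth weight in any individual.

about 1097 cases

p₁ = P(outcome | exposed) = 1486/2401 = 0.61891
p₀ = P(outcome | unexposed) = 409/2524 = 0.16204
PN = (p₁ − p₀)/p₁ = (0.61891 − 0.16204) / 0.61891 ≈ 0.73818.
Attributable cases ≈ PN × (exposed cases) = 0.73818 × 1486 ≈ 1096.93.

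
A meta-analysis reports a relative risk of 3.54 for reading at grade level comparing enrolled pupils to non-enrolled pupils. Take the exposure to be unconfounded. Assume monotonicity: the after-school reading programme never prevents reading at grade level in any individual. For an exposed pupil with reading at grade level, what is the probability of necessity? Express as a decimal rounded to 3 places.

Under exogeneity and monotonicity, PN = (RR − 1) / RR = 1 − 1/RR.
PN = (3.54 − 1) / 3.54 = 2.54 / 3.54 ≈ 0.7175

PN ≈ 0.718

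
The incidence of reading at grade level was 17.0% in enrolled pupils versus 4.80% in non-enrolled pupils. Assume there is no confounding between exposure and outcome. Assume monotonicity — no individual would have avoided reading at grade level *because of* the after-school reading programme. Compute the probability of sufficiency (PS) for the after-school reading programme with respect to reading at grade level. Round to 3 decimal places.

p₁ = 0.17, p₀ = 0.048.
Under exogeneity and monotonicity, PS = (p₁ − p₀) / (1 − p₀).
PS = (0.17 − 0.048) / (1 − 0.048) = 0.122 / 0.952 ≈ 0.1282

PS ≈ 0.128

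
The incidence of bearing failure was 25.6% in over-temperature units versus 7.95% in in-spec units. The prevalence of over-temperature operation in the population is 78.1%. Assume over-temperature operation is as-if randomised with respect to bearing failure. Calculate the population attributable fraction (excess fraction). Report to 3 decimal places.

p₁ = 0.256, p₀ = 0.0795.
Overall risk P(Y=1) = π·p₁ + (1−π)·p₀ = 0.781×0.256 + 0.219×0.0795 = 0.21735.
Under exogeneity, PAF = [P(Y=1) − p₀] / P(Y=1).
PAF = (0.21735 − 0.0795) / 0.21735 ≈ 0.6342

PAF ≈ 0.634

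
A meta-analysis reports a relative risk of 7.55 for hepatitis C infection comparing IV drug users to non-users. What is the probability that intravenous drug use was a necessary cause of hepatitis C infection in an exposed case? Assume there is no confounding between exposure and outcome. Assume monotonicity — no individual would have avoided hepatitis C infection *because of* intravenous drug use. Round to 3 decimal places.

PN ≈ 0.868

Under exogeneity and monotonicity, PN = (RR − 1) / RR = 1 − 1/RR.
PN = (7.55 − 1) / 7.55 = 6.55 / 7.55 ≈ 0.8675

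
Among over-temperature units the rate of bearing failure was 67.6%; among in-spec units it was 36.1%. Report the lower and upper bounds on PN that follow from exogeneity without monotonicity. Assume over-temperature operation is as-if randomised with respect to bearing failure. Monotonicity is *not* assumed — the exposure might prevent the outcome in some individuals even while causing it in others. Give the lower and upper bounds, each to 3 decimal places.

p₁ = 0.676, p₀ = 0.361.
Under exogeneity alone the bounds on PN are max{0,(p₁−p₀)/p₁} ≤ PN ≤ min{1,(1−p₀)/p₁}.
  lower = (p₁ − p₀)/p₁ = 0.315 / 0.676 ≈ 0.4660
  upper = min{1, (1 − p₀)/p₁} = 0.639 / 0.676 ≈ 0.9453

0.466 ≤ PN ≤ 0.945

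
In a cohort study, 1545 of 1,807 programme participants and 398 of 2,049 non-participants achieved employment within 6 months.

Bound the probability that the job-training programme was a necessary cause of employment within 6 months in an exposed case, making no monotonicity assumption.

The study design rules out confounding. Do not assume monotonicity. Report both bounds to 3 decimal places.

p₁ = P(outcome | exposed) = 1545/1807 = 0.85501
p₀ = P(outcome | unexposed) = 398/2049 = 0.19424
Under exogeneity alone the bounds on PN are max{0,(p₁−p₀)/p₁} ≤ PN ≤ min{1,(1−p₀)/p₁}.
  lower = (p₁ − p₀)/p₁ = 0.66077 / 0.85501 ≈ 0.7728
  upper = min{1, (1 − p₀)/p₁} = 0.80576 / 0.85501 ≈ 0.9424

0.773 ≤ PN ≤ 0.942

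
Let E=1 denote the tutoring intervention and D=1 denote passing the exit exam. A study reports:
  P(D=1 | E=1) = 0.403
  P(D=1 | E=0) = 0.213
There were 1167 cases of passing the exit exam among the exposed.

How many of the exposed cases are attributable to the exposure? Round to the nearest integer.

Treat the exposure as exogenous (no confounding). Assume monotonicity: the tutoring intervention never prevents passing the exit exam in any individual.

Let p₁ = 0.403, p₀ = 0.213.
PN = (p₁ − p₀)/p₁ = (0.403 − 0.213) / 0.403 ≈ 0.47146.
Attributable cases ≈ PN × (exposed cases) = 0.47146 × 1167 ≈ 550.20.

about 550 cases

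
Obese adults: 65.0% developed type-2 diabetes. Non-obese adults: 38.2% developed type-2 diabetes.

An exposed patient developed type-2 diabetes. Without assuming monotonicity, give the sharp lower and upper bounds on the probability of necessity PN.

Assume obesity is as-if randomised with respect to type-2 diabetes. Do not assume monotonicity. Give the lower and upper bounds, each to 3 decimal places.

p₁ = 0.65, p₀ = 0.382.
Under exogeneity alone the bounds on PN are max{0,(p₁−p₀)/p₁} ≤ PN ≤ min{1,(1−p₀)/p₁}.
  lower = (p₁ − p₀)/p₁ = 0.268 / 0.65 ≈ 0.4123
  upper = min{1, (1 − p₀)/p₁} = 0.618 / 0.65 ≈ 0.9508

0.412 ≤ PN ≤ 0.951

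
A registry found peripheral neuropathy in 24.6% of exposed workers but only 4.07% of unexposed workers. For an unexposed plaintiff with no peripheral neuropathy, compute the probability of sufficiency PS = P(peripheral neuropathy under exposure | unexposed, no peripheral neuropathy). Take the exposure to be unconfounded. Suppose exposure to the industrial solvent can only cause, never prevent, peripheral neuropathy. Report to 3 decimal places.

PS ≈ 0.214

p₁ = 0.246, p₀ = 0.0407.
Under exogeneity and monotonicity, PS = (p₁ − p₀) / (1 − p₀).
PS = (0.246 − 0.0407) / (1 − 0.0407) = 0.2053 / 0.9593 ≈ 0.2140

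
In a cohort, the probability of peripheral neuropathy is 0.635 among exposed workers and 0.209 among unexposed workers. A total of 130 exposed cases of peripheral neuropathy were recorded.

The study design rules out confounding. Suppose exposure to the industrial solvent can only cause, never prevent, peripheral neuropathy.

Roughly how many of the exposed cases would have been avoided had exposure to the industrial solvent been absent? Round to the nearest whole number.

Let p₁ = 0.635, p₀ = 0.209.
PN = (p₁ − p₀)/p₁ = (0.635 − 0.209) / 0.635 ≈ 0.67087.
Attributable cases ≈ PN × (exposed cases) = 0.67087 × 130 ≈ 87.21.

about 87 cases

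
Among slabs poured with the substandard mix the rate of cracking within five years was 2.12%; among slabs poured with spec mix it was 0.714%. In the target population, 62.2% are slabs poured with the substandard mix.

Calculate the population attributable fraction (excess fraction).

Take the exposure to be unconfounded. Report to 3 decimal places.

PAF ≈ 0.551

p₁ = 0.0212, p₀ = 0.00714.
Overall risk P(Y=1) = π·p₁ + (1−π)·p₀ = 0.622×0.0212 + 0.378×0.00714 = 0.015885.
Under exogeneity, PAF = [P(Y=1) − p₀] / P(Y=1).
PAF = (0.015885 − 0.00714) / 0.015885 ≈ 0.5505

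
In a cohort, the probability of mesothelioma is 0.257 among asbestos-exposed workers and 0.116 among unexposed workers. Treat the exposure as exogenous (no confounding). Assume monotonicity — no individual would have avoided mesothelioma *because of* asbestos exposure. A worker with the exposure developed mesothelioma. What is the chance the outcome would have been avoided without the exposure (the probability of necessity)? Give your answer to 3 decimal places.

PN ≈ 0.549

Let p₁ = 0.257, p₀ = 0.116.
Under exogeneity and monotonicity, PN = (p₁ − p₀) / p₁.
PN = (0.257 − 0.116) / 0.257 = 0.141 / 0.257 ≈ 0.5486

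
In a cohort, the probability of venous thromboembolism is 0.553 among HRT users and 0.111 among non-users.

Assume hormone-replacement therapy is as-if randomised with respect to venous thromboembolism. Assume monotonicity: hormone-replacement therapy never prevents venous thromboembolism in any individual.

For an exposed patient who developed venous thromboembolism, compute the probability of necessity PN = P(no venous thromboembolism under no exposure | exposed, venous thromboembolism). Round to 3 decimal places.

PN ≈ 0.799

Let p₁ = 0.553, p₀ = 0.111.
Under exogeneity and monotonicity, PN = (p₁ − p₀) / p₁.
PN = (0.553 − 0.111) / 0.553 = 0.442 / 0.553 ≈ 0.7993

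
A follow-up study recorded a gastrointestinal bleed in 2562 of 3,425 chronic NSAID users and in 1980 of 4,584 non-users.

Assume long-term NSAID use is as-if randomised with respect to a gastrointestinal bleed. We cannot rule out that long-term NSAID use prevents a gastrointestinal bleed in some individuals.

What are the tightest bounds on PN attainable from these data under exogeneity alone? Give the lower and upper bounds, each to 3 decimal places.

0.423 ≤ PN ≤ 0.759

p₁ = P(outcome | exposed) = 2562/3425 = 0.74803
p₀ = P(outcome | unexposed) = 1980/4584 = 0.43194
Under exogeneity alone the bounds on PN are max{0,(p₁−p₀)/p₁} ≤ PN ≤ min{1,(1−p₀)/p₁}.
  lower = (p₁ − p₀)/p₁ = 0.31609 / 0.74803 ≈ 0.4226
  upper = min{1, (1 − p₀)/p₁} = 0.56806 / 0.74803 ≈ 0.7594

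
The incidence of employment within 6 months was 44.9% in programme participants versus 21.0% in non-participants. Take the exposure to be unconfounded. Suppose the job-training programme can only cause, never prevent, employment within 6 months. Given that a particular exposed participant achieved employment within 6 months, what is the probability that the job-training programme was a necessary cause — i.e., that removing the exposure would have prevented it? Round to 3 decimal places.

PN ≈ 0.532

p₁ = 0.449, p₀ = 0.21.
Under exogeneity and monotonicity, PN = (p₁ − p₀) / p₁.
PN = (0.449 − 0.21) / 0.449 = 0.239 / 0.449 ≈ 0.5323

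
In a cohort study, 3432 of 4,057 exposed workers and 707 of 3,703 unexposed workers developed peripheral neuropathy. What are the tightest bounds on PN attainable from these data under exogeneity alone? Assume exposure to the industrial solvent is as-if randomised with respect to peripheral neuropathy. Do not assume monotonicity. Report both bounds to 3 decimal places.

p₁ = P(outcome | exposed) = 3432/4057 = 0.84595
p₀ = P(outcome | unexposed) = 707/3703 = 0.19093
Under exogeneity alone the bounds on PN are max{0,(p₁−p₀)/p₁} ≤ PN ≤ min{1,(1−p₀)/p₁}.
  lower = (p₁ − p₀)/p₁ = 0.65502 / 0.84595 ≈ 0.7743
  upper = min{1, (1 − p₀)/p₁} = 0.80907 / 0.84595 ≈ 0.9564

0.774 ≤ PN ≤ 0.956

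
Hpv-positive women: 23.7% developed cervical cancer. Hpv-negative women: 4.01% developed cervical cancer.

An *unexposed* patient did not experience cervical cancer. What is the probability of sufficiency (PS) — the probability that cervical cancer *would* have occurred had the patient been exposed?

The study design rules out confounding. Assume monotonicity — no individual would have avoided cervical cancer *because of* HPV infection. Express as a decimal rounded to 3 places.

p₁ = 0.237, p₀ = 0.0401.
Under exogeneity and monotonicity, PS = (p₁ − p₀) / (1 − p₀).
PS = (0.237 − 0.0401) / (1 − 0.0401) = 0.1969 / 0.9599 ≈ 0.2051

PS ≈ 0.205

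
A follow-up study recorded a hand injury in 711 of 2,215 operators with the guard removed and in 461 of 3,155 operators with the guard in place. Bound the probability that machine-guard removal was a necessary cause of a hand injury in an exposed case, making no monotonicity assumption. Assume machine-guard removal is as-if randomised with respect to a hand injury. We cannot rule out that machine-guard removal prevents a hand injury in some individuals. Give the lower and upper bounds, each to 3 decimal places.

0.545 ≤ PN ≤ 1.000

p₁ = P(outcome | exposed) = 711/2215 = 0.32099
p₀ = P(outcome | unexposed) = 461/3155 = 0.14612
Under exogeneity alone the bounds on PN are max{0,(p₁−p₀)/p₁} ≤ PN ≤ min{1,(1−p₀)/p₁}.
  lower = (p₁ − p₀)/p₁ = 0.17488 / 0.32099 ≈ 0.5448
  upper = min{1, (1 − p₀)/p₁} = 0.85388 / 0.32099 ≈ 2.6601 → capped at 1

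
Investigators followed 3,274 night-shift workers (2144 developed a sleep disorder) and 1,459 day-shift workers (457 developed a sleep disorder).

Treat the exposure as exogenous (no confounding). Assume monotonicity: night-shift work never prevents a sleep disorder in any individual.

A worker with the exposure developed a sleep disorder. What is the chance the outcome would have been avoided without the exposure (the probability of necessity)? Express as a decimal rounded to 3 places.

PN ≈ 0.522

p₁ = P(outcome | exposed) = 2144/3274 = 0.65486
p₀ = P(outcome | unexposed) = 457/1459 = 0.31323
Under exogeneity and monotonicity, PN = (p₁ − p₀) / p₁.
PN = (0.65486 − 0.31323) / 0.65486 = 0.34163 / 0.65486 ≈ 0.5217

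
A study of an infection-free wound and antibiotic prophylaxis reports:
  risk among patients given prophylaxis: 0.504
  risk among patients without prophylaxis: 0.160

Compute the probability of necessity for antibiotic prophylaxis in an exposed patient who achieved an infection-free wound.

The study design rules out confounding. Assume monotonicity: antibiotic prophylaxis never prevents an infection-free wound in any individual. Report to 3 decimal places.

Let p₁ = 0.504, p₀ = 0.16.
Under exogeneity and monotonicity, PN = (p₁ − p₀) / p₁.
PN = (0.504 − 0.16) / 0.504 = 0.344 / 0.504 ≈ 0.6825

PN ≈ 0.683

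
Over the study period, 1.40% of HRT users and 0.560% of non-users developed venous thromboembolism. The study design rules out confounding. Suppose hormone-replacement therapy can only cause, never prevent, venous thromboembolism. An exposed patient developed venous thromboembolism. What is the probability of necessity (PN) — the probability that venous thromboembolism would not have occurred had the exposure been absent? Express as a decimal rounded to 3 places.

PN ≈ 0.600

p₁ = 0.014, p₀ = 0.0056.
Under exogeneity and monotonicity, PN = (p₁ − p₀) / p₁.
PN = (0.014 − 0.0056) / 0.014 = 0.0084 / 0.014 ≈ 0.6000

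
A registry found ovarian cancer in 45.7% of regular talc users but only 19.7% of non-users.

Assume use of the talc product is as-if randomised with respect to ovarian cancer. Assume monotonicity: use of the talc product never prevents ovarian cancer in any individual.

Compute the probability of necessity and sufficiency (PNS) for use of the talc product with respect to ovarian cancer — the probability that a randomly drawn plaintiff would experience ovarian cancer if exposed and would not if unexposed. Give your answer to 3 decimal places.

p₁ = 0.457, p₀ = 0.197.
Under exogeneity and monotonicity, PNS = p₁ − p₀.
PNS = 0.457 − 0.197 = 0.26

PNS ≈ 0.260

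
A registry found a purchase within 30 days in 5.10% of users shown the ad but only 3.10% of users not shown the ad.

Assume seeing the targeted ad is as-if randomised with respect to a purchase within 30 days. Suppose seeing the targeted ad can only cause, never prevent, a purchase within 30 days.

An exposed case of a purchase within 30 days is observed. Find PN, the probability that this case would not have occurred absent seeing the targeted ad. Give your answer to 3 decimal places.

p₁ = 0.051, p₀ = 0.031.
Under exogeneity and monotonicity, PN = (p₁ − p₀) / p₁.
PN = (0.051 − 0.031) / 0.051 = 0.02 / 0.051 ≈ 0.3922

PN ≈ 0.392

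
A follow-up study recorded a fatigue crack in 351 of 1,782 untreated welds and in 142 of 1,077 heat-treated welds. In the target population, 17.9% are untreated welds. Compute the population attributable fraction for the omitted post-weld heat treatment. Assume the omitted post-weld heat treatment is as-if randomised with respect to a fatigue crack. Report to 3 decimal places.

p₁ = P(outcome | exposed) = 351/1782 = 0.19697
p₀ = P(outcome | unexposed) = 142/1077 = 0.13185
Overall risk P(Y=1) = π·p₁ + (1−π)·p₀ = 0.179×0.19697 + 0.821×0.13185 = 0.1435.
Under exogeneity, PAF = [P(Y=1) − p₀] / P(Y=1).
PAF = (0.1435 − 0.13185) / 0.1435 ≈ 0.0812

PAF ≈ 0.081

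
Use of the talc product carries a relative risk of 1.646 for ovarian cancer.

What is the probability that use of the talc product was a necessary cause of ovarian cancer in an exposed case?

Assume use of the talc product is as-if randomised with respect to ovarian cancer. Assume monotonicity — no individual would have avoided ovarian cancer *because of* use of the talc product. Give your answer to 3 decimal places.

PN ≈ 0.392

Under exogeneity and monotonicity, PN = (RR − 1) / RR = 1 − 1/RR.
PN = (1.646 − 1) / 1.646 = 0.646 / 1.646 ≈ 0.3925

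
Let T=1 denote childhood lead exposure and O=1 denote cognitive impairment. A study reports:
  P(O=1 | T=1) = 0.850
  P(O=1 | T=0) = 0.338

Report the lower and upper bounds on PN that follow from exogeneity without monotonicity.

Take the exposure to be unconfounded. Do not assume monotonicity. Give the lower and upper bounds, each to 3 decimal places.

Let p₁ = 0.85, p₀ = 0.338.
Under exogeneity alone the bounds on PN are max{0,(p₁−p₀)/p₁} ≤ PN ≤ min{1,(1−p₀)/p₁}.
  lower = (p₁ − p₀)/p₁ = 0.512 / 0.85 ≈ 0.6024
  upper = min{1, (1 − p₀)/p₁} = 0.662 / 0.85 ≈ 0.7788

0.602 ≤ PN ≤ 0.779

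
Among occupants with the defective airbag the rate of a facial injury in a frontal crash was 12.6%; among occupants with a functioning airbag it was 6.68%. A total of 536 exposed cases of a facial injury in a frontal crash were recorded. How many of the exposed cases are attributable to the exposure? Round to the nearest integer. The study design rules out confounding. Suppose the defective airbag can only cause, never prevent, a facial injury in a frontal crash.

about 252 cases

p₁ = 0.126, p₀ = 0.0668.
PN = (p₁ − p₀)/p₁ = (0.126 − 0.0668) / 0.126 ≈ 0.46984.
Attributable cases ≈ PN × (exposed cases) = 0.46984 × 536 ≈ 251.83.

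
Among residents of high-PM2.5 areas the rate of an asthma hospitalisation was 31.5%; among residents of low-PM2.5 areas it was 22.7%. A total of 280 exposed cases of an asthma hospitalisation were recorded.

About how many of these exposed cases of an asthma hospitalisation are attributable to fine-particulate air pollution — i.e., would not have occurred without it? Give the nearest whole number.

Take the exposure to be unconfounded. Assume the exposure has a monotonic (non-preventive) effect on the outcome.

p₁ = 0.315, p₀ = 0.227.
PN = (p₁ − p₀)/p₁ = (0.315 − 0.227) / 0.315 ≈ 0.27937.
Attributable cases ≈ PN × (exposed cases) = 0.27937 × 280 ≈ 78.22.

about 78 cases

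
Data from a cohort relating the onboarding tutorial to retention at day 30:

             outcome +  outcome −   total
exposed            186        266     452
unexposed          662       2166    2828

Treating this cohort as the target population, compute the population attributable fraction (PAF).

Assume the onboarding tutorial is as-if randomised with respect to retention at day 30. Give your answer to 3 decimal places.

p₁ = P(outcome | exposed) = 186/452 = 0.4115
p₀ = P(outcome | unexposed) = 662/2828 = 0.23409
Exposure prevalence π = 452/3280 = 0.1378; overall risk P(Y=1) = 0.25854.
Under exogeneity, PAF = [P(Y=1) − p₀]/P(Y=1).
PAF = (0.25854 − 0.23409) / 0.25854 ≈ 0.0946

PAF ≈ 0.095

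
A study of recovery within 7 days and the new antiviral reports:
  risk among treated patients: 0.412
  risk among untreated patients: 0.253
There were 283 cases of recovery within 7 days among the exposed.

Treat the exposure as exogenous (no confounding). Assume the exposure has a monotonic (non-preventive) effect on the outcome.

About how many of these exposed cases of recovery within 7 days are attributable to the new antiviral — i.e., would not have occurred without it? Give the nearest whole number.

about 109 cases

Let p₁ = 0.412, p₀ = 0.253.
PN = (p₁ − p₀)/p₁ = (0.412 − 0.253) / 0.412 ≈ 0.38592.
Attributable cases ≈ PN × (exposed cases) = 0.38592 × 283 ≈ 109.22.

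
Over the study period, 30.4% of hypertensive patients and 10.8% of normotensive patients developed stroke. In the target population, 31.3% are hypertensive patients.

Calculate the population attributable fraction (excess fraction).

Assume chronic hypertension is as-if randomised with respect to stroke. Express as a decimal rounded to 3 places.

p₁ = 0.304, p₀ = 0.108.
Overall risk P(Y=1) = π·p₁ + (1−π)·p₀ = 0.313×0.304 + 0.687×0.108 = 0.16935.
Under exogeneity, PAF = [P(Y=1) − p₀] / P(Y=1).
PAF = (0.16935 − 0.108) / 0.16935 ≈ 0.3623

PAF ≈ 0.362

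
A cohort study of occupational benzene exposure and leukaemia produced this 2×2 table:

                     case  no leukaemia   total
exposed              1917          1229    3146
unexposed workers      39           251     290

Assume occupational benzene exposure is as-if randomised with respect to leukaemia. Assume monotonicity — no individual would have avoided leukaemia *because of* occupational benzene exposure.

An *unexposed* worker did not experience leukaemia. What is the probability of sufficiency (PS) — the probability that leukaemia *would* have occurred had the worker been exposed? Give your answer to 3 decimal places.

PS ≈ 0.549

p₁ = P(outcome | exposed) = 1917/3146 = 0.60935
p₀ = P(outcome | unexposed) = 39/290 = 0.13448
Under exogeneity and monotonicity, PS = (p₁ − p₀)/(1 − p₀).
PS = (0.60935 − 0.13448) / 0.86552 ≈ 0.5486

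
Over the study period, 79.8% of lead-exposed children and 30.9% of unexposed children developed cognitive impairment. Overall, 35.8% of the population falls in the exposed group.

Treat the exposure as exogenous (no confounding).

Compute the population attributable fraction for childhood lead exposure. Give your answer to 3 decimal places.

p₁ = 0.798, p₀ = 0.309.
Overall risk P(Y=1) = π·p₁ + (1−π)·p₀ = 0.358×0.798 + 0.642×0.309 = 0.48406.
Under exogeneity, PAF = [P(Y=1) − p₀] / P(Y=1).
PAF = (0.48406 − 0.309) / 0.48406 ≈ 0.3617

PAF ≈ 0.362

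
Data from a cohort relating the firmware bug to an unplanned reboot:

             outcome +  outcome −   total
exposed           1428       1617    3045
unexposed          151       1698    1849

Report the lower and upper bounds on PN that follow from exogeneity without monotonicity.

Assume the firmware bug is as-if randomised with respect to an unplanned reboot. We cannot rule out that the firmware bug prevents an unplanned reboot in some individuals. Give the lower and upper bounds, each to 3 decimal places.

0.826 ≤ PN ≤ 1.000

p₁ = P(outcome | exposed) = 1428/3045 = 0.46897
p₀ = P(outcome | unexposed) = 151/1849 = 0.081666
Under exogeneity alone the bounds on PN are max{0,(p₁−p₀)/p₁} ≤ PN ≤ min{1,(1−p₀)/p₁}.
  lower = (p₁ − p₀)/p₁ = 0.3873 / 0.46897 ≈ 0.8259
  upper = min{1, (1 − p₀)/p₁} = 0.91833 / 0.46897 ≈ 1.9582 → capped at 1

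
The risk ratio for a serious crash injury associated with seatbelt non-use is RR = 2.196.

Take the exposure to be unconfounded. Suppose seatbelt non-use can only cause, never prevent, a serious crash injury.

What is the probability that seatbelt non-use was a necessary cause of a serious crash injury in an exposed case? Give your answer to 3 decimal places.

Under exogeneity and monotonicity, PN = (RR − 1) / RR = 1 − 1/RR.
PN = (2.196 − 1) / 2.196 = 1.196 / 2.196 ≈ 0.5446

PN ≈ 0.545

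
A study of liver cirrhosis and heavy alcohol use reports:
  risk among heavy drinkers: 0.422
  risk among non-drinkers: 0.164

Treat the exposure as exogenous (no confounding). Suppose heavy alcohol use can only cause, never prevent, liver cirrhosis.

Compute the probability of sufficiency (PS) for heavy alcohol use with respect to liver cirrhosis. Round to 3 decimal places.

Let p₁ = 0.422, p₀ = 0.164.
Under exogeneity and monotonicity, PS = (p₁ − p₀) / (1 − p₀).
PS = (0.422 − 0.164) / (1 − 0.164) = 0.258 / 0.836 ≈ 0.3086

PS ≈ 0.309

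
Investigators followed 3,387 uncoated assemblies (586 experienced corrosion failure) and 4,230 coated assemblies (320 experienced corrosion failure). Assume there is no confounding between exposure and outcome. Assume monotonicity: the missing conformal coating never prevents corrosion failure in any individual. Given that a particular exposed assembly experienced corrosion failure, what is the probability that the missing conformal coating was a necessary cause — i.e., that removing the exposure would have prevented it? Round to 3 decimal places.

p₁ = P(outcome | exposed) = 586/3387 = 0.17301
p₀ = P(outcome | unexposed) = 320/4230 = 0.07565
Under exogeneity and monotonicity, PN = (p₁ − p₀) / p₁.
PN = (0.17301 − 0.07565) / 0.17301 = 0.097364 / 0.17301 ≈ 0.5628

PN ≈ 0.563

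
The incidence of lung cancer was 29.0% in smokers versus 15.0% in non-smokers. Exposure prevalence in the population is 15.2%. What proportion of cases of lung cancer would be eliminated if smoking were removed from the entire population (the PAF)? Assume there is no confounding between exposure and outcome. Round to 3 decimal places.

PAF ≈ 0.124

p₁ = 0.29, p₀ = 0.15.
Overall risk P(Y=1) = π·p₁ + (1−π)·p₀ = 0.152×0.29 + 0.848×0.15 = 0.17128.
Under exogeneity, PAF = [P(Y=1) − p₀] / P(Y=1).
PAF = (0.17128 − 0.15) / 0.17128 ≈ 0.1242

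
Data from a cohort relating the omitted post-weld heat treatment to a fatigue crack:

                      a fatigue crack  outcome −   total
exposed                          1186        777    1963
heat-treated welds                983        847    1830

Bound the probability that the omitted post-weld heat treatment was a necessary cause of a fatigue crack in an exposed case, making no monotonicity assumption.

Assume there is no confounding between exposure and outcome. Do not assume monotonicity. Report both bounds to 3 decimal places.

0.111 ≤ PN ≤ 0.766

p₁ = P(outcome | exposed) = 1186/1963 = 0.60418
p₀ = P(outcome | unexposed) = 983/1830 = 0.53716
Under exogeneity alone the bounds on PN are max{0,(p₁−p₀)/p₁} ≤ PN ≤ min{1,(1−p₀)/p₁}.
  lower = (p₁ − p₀)/p₁ = 0.067019 / 0.60418 ≈ 0.1109
  upper = min{1, (1 − p₀)/p₁} = 0.46284 / 0.60418 ≈ 0.7661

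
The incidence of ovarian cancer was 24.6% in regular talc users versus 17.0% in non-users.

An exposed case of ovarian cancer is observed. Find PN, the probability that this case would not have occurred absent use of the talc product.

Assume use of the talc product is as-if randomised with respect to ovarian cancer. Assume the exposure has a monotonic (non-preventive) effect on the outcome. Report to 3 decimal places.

PN ≈ 0.309

p₁ = 0.246, p₀ = 0.17.
Under exogeneity and monotonicity, PN = (p₁ − p₀) / p₁.
PN = (0.246 − 0.17) / 0.246 = 0.076 / 0.246 ≈ 0.3089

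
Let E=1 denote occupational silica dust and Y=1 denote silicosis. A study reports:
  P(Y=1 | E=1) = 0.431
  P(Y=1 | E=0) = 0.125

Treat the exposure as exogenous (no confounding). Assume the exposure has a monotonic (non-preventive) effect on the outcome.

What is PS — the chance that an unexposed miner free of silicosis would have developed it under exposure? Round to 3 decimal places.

Let p₁ = 0.431, p₀ = 0.125.
Under exogeneity and monotonicity, PS = (p₁ − p₀) / (1 − p₀).
PS = (0.431 − 0.125) / (1 − 0.125) = 0.306 / 0.875 ≈ 0.3497

PS ≈ 0.350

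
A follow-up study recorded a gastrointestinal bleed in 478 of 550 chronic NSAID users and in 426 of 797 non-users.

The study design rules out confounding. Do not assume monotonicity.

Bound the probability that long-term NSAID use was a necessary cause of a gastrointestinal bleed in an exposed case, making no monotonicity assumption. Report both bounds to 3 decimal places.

p₁ = P(outcome | exposed) = 478/550 = 0.86909
p₀ = P(outcome | unexposed) = 426/797 = 0.5345
Under exogeneity alone the bounds on PN are max{0,(p₁−p₀)/p₁} ≤ PN ≤ min{1,(1−p₀)/p₁}.
  lower = (p₁ − p₀)/p₁ = 0.33459 / 0.86909 ≈ 0.3850
  upper = min{1, (1 − p₀)/p₁} = 0.4655 / 0.86909 ≈ 0.5356

0.385 ≤ PN ≤ 0.536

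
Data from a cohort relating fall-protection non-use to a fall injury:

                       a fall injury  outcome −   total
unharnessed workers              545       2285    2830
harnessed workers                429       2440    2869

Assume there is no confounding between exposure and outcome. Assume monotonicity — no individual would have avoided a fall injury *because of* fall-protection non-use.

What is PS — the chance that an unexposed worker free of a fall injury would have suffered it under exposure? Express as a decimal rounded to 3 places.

PS ≈ 0.051

p₁ = P(outcome | exposed) = 545/2830 = 0.19258
p₀ = P(outcome | unexposed) = 429/2869 = 0.14953
Under exogeneity and monotonicity, PS = (p₁ − p₀) / (1 − p₀).
PS = (0.19258 − 0.14953) / (1 − 0.14953) = 0.04305 / 0.85047 ≈ 0.0506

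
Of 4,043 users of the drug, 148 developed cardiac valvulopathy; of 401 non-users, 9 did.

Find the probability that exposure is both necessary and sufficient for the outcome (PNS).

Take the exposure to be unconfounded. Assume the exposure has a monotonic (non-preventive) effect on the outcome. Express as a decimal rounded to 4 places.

PNS ≈ 0.0142

p₁ = P(outcome | exposed) = 148/4043 = 0.036606
p₀ = P(outcome | unexposed) = 9/401 = 0.022444
Under exogeneity and monotonicity, PNS = p₁ − p₀.
PNS = 0.036606 − 0.022444 = 0.014163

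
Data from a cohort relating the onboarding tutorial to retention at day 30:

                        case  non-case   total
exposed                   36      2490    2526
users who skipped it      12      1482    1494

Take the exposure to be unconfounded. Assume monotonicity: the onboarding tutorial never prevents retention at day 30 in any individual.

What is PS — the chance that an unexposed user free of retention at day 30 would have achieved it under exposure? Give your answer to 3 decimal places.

PS ≈ 0.006

p₁ = P(outcome | exposed) = 36/2526 = 0.014252
p₀ = P(outcome | unexposed) = 12/1494 = 0.0080321
Under exogeneity and monotonicity, PS = (p₁ − p₀) / (1 − p₀).
PS = (0.014252 − 0.0080321) / (1 − 0.0080321) = 0.0062197 / 0.99197 ≈ 0.0063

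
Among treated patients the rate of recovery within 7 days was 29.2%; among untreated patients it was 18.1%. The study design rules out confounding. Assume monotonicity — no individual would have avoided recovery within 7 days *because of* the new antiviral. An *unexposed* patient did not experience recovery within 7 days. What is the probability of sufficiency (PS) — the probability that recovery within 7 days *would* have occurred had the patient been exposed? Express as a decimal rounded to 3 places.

PS ≈ 0.136

p₁ = 0.292, p₀ = 0.181.
Under exogeneity and monotonicity, PS = (p₁ − p₀) / (1 − p₀).
PS = (0.292 − 0.181) / (1 − 0.181) = 0.111 / 0.819 ≈ 0.1355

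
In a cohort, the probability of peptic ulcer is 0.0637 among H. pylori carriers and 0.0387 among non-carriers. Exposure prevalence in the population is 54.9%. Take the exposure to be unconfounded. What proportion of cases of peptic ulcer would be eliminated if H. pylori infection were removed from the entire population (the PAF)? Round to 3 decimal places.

PAF ≈ 0.262

Let p₁ = 0.0637, p₀ = 0.0387.
Overall risk P(Y=1) = π·p₁ + (1−π)·p₀ = 0.549×0.0637 + 0.451×0.0387 = 0.052425.
Under exogeneity, PAF = [P(Y=1) − p₀] / P(Y=1).
PAF = (0.052425 − 0.0387) / 0.052425 ≈ 0.2618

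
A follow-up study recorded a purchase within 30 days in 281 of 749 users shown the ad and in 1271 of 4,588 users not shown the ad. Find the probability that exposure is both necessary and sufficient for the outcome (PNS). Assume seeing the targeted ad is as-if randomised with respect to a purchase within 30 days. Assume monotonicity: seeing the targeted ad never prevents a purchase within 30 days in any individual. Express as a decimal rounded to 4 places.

PNS ≈ 0.0981

p₁ = P(outcome | exposed) = 281/749 = 0.37517
p₀ = P(outcome | unexposed) = 1271/4588 = 0.27703
Under exogeneity and monotonicity, PNS = p₁ − p₀.
PNS = 0.37517 − 0.27703 = 0.09814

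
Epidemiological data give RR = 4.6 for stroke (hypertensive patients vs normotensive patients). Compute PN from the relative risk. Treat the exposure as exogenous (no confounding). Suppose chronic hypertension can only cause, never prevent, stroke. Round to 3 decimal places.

Under exogeneity and monotonicity, PN = (RR − 1) / RR = 1 − 1/RR.
PN = (4.6 − 1) / 4.6 = 3.6 / 4.6 ≈ 0.7826

PN ≈ 0.783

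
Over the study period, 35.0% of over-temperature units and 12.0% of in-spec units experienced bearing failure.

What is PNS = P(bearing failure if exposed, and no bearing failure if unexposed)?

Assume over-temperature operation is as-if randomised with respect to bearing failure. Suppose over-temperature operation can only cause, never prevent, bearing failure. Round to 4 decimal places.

p₁ = 0.35, p₀ = 0.12.
Under exogeneity and monotonicity, PNS = p₁ − p₀.
PNS = 0.35 − 0.12 = 0.23

PNS ≈ 0.2300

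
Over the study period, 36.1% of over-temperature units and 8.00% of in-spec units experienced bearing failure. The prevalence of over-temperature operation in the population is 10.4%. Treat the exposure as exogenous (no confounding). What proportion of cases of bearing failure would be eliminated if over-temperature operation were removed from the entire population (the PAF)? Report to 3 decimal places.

p₁ = 0.361, p₀ = 0.08.
Overall risk P(Y=1) = π·p₁ + (1−π)·p₀ = 0.104×0.361 + 0.896×0.08 = 0.10922.
Under exogeneity, PAF = [P(Y=1) − p₀] / P(Y=1).
PAF = (0.10922 − 0.08) / 0.10922 ≈ 0.2676

PAF ≈ 0.268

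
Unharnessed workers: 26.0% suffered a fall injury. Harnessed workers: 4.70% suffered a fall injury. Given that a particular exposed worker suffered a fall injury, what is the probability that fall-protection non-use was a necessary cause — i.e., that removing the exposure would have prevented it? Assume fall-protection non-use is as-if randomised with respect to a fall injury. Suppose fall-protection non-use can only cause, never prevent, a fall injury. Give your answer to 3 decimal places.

p₁ = 0.26, p₀ = 0.047.
Under exogeneity and monotonicity, PN = (p₁ − p₀) / p₁.
PN = (0.26 − 0.047) / 0.26 = 0.213 / 0.26 ≈ 0.8192

PN ≈ 0.819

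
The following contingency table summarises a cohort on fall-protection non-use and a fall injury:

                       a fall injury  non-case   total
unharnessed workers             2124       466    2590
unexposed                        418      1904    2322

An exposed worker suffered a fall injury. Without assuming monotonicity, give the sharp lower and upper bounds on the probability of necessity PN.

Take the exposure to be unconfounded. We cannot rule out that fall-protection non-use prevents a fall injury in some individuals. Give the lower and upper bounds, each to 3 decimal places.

p₁ = P(outcome | exposed) = 2124/2590 = 0.82008
p₀ = P(outcome | unexposed) = 418/2322 = 0.18002
Under exogeneity alone the bounds on PN are max{0,(p₁−p₀)/p₁} ≤ PN ≤ min{1,(1−p₀)/p₁}.
  lower = (p₁ − p₀)/p₁ = 0.64006 / 0.82008 ≈ 0.7805
  upper = min{1, (1 − p₀)/p₁} = 0.81998 / 0.82008 ≈ 0.9999

0.780 ≤ PN ≤ 1.000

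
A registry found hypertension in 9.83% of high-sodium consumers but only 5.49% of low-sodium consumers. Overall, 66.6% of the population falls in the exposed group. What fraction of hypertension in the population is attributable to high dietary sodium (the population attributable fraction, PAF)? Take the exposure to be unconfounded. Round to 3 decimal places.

PAF ≈ 0.345

p₁ = 0.0983, p₀ = 0.0549.
Overall risk P(Y=1) = π·p₁ + (1−π)·p₀ = 0.666×0.0983 + 0.334×0.0549 = 0.083804.
Under exogeneity, PAF = [P(Y=1) − p₀] / P(Y=1).
PAF = (0.083804 − 0.0549) / 0.083804 ≈ 0.3449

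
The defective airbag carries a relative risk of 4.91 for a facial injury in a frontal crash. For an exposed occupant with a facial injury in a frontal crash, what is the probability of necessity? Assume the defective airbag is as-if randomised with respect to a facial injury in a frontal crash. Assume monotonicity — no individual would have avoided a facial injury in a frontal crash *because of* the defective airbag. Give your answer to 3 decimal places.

Under exogeneity and monotonicity, PN = (RR − 1) / RR = 1 − 1/RR.
PN = (4.91 − 1) / 4.91 = 3.91 / 4.91 ≈ 0.7963

PN ≈ 0.796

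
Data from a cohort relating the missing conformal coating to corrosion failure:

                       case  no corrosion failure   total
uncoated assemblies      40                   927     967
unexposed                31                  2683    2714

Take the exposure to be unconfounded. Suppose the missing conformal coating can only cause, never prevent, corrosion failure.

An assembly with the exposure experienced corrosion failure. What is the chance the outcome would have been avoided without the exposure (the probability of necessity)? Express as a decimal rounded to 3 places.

PN ≈ 0.724

p₁ = P(outcome | exposed) = 40/967 = 0.041365
p₀ = P(outcome | unexposed) = 31/2714 = 0.011422
Under exogeneity and monotonicity, PN = (p₁ − p₀) / p₁.
PN = (0.041365 − 0.011422) / 0.041365 = 0.029943 / 0.041365 ≈ 0.7239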